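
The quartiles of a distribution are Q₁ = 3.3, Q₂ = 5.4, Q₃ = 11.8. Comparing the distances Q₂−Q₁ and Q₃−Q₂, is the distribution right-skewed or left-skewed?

Q₂ − Q₁ = 2.1;  Q₃ − Q₂ = 6.4
Q₃ − Q₂ > Q₂ − Q₁ ⇒ the upper half is more spread out ⇒ right-skewed.

right-skewed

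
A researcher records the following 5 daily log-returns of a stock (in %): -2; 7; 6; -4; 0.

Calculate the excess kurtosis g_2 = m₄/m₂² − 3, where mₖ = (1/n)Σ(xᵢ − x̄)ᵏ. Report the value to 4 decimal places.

-1.6655

x̄ = 1.4000
Σ(xᵢ − x̄)² = 95.2000 ⇒ m₂ = 19.04000
Σ(xᵢ − x̄)⁴ = 2418.9760 ⇒ m₄ = 483.79520
m₂² = 362.52160
g_2 = m₄/m₂² − 3 = 1.33453 − 3 ≈ -1.6655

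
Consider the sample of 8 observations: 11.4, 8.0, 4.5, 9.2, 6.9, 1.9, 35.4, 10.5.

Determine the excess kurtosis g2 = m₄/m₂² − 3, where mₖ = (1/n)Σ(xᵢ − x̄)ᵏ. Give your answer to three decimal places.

2.190

x̄ = 10.9750
Σ(xᵢ − x̄)² = 749.8750 ⇒ m₂ = 93.73437
Σ(xᵢ − x̄)⁴ = 364812.7394 ⇒ m₄ = 45601.59243
m₂² = 8786.13306
g2 = m₄/m₂² − 3 = 5.19018 − 3 ≈ 2.190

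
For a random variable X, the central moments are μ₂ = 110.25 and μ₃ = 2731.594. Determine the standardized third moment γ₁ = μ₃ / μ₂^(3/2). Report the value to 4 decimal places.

2.3597

σ = √μ₂ = √110.25 = 10.50000
σ³ = μ₂^(3/2) = 1157.62500
γ₁ = μ₃/σ³ = 2731.594 / 1157.62500 ≈ 2.3597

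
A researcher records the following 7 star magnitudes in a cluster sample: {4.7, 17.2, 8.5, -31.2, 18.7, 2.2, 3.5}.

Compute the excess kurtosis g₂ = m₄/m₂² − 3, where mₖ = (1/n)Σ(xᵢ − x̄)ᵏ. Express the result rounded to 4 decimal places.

x̄ = 3.3714
Σ(xᵢ − x̄)² = 1650.8343 ⇒ m₂ = 235.83347
Σ(xᵢ − x̄)⁴ = 1520938.0982 ⇒ m₄ = 217276.87118
m₂² = 55617.42528
g₂ = m₄/m₂² − 3 = 3.90663 − 3 ≈ 0.9066

0.9066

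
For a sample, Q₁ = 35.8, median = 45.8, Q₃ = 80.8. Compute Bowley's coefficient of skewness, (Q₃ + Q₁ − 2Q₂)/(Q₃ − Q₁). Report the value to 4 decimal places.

0.5556

numerator: Q₃ + Q₁ − 2Q₂ = 80.8 + 35.8 − 2×45.8 = 25.0000
denominator: Q₃ − Q₁ = 80.8 − 35.8 = 45.0000
Bowley skewness = 25.0000 / 45.0000 ≈ 0.5556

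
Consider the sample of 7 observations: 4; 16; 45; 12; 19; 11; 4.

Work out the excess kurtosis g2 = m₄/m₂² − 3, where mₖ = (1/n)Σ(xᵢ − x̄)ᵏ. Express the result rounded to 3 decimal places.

0.837

x̄ = 15.8571
Σ(xᵢ − x̄)² = 1178.8571 ⇒ m₂ = 168.40816
Σ(xᵢ − x̄)⁴ = 761728.5015 ⇒ m₄ = 108818.35735
m₂² = 28361.30945
g2 = m₄/m₂² − 3 = 3.83686 − 3 ≈ 0.837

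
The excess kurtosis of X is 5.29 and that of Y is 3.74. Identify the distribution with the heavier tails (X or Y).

X

Higher excess kurtosis ⇒ heavier tails relative to the normal distribution.
5.29 vs 3.74: the larger is 5.29, so X has heavier tails.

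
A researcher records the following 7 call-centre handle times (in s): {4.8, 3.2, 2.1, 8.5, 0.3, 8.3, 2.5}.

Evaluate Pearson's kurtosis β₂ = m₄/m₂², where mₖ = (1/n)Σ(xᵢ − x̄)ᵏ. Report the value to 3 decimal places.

1.746

x̄ = 4.2429
Σ(xᵢ − x̄)² = 59.1571 ⇒ m₂ = 8.45102
Σ(xᵢ − x̄)⁴ = 872.6705 ⇒ m₄ = 124.66722
m₂² = 71.41975
β₂ = m₄/m₂² = 124.66722 / 71.41975 ≈ 1.746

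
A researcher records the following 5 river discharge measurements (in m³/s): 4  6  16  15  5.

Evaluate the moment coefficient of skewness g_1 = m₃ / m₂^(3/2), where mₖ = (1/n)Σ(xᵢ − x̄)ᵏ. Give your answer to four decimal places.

0.3744

x̄ = (4 + 6 + 16 + 15 + 5) / 5 = 9.2000
deviations (xᵢ − x̄): -5.2000, -3.2000, 6.8000, 5.8000, -4.2000
Σ(xᵢ − x̄)² = 134.8000 ⇒ m₂ = 134.8000/5 = 26.96000
Σ(xᵢ − x̄)³ = 262.0800 ⇒ m₃ = 262.0800/5 = 52.41600
m₂^(3/2) = 26.96000^(1.5) = 139.98446
g_1 = m₃ / m₂^(3/2) = 52.41600 / 139.98446 ≈ 0.3744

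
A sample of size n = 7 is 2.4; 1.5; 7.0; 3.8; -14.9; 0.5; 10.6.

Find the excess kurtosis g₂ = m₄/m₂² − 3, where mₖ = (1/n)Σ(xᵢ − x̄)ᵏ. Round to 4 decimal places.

x̄ = 1.5571
Σ(xᵢ − x̄)² = 389.0971 ⇒ m₂ = 55.58531
Σ(xᵢ − x̄)⁴ = 80944.5271 ⇒ m₄ = 11563.50387
m₂² = 3089.72626
g₂ = m₄/m₂² − 3 = 3.74257 − 3 ≈ 0.7426

0.7426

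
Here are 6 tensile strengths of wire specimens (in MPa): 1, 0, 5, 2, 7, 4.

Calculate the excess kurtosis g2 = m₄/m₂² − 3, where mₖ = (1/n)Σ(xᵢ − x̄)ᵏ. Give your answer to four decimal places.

x̄ = 3.1667
Σ(xᵢ − x̄)² = 34.8333 ⇒ m₂ = 5.80556
Σ(xᵢ − x̄)⁴ = 352.1528 ⇒ m₄ = 58.69213
m₂² = 33.70448
g2 = m₄/m₂² − 3 = 1.74137 − 3 ≈ -1.2586

-1.2586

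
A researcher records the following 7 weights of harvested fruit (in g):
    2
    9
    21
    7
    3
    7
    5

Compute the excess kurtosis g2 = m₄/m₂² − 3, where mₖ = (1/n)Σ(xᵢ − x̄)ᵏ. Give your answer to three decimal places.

0.936

x̄ = 7.7143
Σ(xᵢ − x̄)² = 241.4286 ⇒ m₂ = 34.48980
Σ(xᵢ − x̄)⁴ = 32773.5335 ⇒ m₄ = 4681.93336
m₂² = 1189.54602
g2 = m₄/m₂² − 3 = 3.93590 − 3 ≈ 0.936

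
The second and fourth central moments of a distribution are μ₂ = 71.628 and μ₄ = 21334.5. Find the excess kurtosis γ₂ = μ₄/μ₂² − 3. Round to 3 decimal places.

μ₂² = 71.628² = 5130.57038
μ₄/μ₂² = 21334.5 / 5130.57038 = 4.15831
γ₂ = 4.15831 − 3 ≈ 1.158

1.158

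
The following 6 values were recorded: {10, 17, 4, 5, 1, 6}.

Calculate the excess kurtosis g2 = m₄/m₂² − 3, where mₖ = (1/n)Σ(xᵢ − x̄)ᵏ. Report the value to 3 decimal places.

x̄ = 7.1667
Σ(xᵢ − x̄)² = 158.8333 ⇒ m₂ = 26.47222
Σ(xᵢ − x̄)⁴ = 10984.8194 ⇒ m₄ = 1830.80324
m₂² = 700.77855
g2 = m₄/m₂² − 3 = 2.61253 − 3 ≈ -0.387

-0.387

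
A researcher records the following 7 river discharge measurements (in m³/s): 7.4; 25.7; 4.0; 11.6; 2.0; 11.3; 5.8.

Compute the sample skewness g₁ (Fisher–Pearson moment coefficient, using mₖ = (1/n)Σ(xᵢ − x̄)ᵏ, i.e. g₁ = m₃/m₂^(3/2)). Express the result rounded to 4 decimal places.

1.2451

x̄ = (7.4 + 25.7 + 4.0 + 11.6 + 2.0 + 11.3 + 5.8) / 7 = 9.6857
deviations (xᵢ − x̄): -2.2857, 16.0143, -5.6857, 1.9143, -7.6857, 1.6143, -3.8857
Σ(xᵢ − x̄)² = 374.4486 ⇒ m₂ = 374.4486/7 = 53.49265
Σ(xᵢ − x̄)³ = 3409.7908 ⇒ m₃ = 3409.7908/7 = 487.11297
m₂^(3/2) = 53.49265^(1.5) = 391.23816
g₁ = m₃ / m₂^(3/2) = 487.11297 / 391.23816 ≈ 1.2451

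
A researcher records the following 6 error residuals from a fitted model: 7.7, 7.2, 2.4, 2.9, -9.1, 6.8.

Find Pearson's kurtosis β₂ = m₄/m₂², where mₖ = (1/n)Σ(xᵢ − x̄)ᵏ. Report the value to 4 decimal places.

3.3197

x̄ = 2.9833
Σ(xᵢ − x̄)² = 200.9483 ⇒ m₂ = 33.49139
Σ(xᵢ − x̄)⁴ = 22341.4043 ⇒ m₄ = 3723.56739
m₂² = 1121.67313
β₂ = m₄/m₂² = 3723.56739 / 1121.67313 ≈ 3.3197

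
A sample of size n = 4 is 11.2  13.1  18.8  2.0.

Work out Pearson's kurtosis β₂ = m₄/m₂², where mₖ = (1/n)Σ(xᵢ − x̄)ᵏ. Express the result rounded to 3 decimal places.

1.993

x̄ = 11.2750
Σ(xᵢ − x̄)² = 145.9875 ⇒ m₂ = 36.49688
Σ(xᵢ − x̄)⁴ = 10617.9627 ⇒ m₄ = 2654.49066
m₂² = 1332.02188
β₂ = m₄/m₂² = 2654.49066 / 1332.02188 ≈ 1.993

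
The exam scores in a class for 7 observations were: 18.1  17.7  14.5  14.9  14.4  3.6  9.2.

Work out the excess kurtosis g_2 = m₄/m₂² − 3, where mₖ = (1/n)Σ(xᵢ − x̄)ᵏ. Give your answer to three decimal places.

x̄ = 13.2000
Σ(xᵢ − x̄)² = 158.4400 ⇒ m₂ = 22.63429
Σ(xᵢ − x̄)⁴ = 9749.2900 ⇒ m₄ = 1392.75571
m₂² = 512.31089
g_2 = m₄/m₂² − 3 = 2.71858 − 3 ≈ -0.281

-0.281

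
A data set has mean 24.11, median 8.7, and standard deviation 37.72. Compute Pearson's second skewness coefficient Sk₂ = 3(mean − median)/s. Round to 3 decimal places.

1.226

Sk₂ = 3(24.11 − 8.7) / 37.72 = 3 × 15.4100 / 37.72
    = 46.2300 / 37.72 ≈ 1.226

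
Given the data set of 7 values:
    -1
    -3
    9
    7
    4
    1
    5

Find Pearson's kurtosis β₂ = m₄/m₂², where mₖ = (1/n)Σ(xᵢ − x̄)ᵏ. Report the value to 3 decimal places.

1.731

x̄ = 3.1429
Σ(xᵢ − x̄)² = 112.8571 ⇒ m₂ = 16.12245
Σ(xᵢ − x̄)⁴ = 3150.2566 ⇒ m₄ = 450.03665
m₂² = 259.93336
β₂ = m₄/m₂² = 450.03665 / 259.93336 ≈ 1.731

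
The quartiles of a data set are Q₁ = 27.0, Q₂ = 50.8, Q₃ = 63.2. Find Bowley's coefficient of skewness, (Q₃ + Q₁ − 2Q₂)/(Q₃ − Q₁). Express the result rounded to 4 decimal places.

numerator: Q₃ + Q₁ − 2Q₂ = 63.2 + 27.0 − 2×50.8 = -11.4000
denominator: Q₃ − Q₁ = 63.2 − 27.0 = 36.2000
Bowley skewness = -11.4000 / 36.2000 ≈ -0.3149

-0.3149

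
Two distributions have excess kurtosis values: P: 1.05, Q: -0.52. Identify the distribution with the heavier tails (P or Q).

Higher excess kurtosis ⇒ heavier tails relative to the normal distribution.
1.05 vs -0.52: the larger is 1.05, so P has heavier tails. (P is leptokurtic — heavier-than-normal tails; the other is platykurtic.)

P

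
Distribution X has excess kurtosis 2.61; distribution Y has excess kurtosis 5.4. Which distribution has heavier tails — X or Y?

Higher excess kurtosis ⇒ heavier tails relative to the normal distribution.
2.61 vs 5.4: the larger is 5.4, so Y has heavier tails.

Y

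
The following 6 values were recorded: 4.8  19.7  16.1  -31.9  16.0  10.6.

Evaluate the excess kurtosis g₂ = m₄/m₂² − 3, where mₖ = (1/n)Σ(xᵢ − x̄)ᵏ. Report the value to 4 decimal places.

0.6805

x̄ = 5.8833
Σ(xᵢ − x̄)² = 1848.6283 ⇒ m₂ = 308.10472
Σ(xᵢ − x̄)⁴ = 2096294.8089 ⇒ m₄ = 349382.46815
m₂² = 94928.51986
g₂ = m₄/m₂² − 3 = 3.68048 − 3 ≈ 0.6805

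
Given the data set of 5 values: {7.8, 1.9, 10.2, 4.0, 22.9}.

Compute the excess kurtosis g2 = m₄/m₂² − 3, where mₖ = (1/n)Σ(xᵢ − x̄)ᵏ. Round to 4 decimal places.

x̄ = 9.3600
Σ(xᵢ − x̄)² = 270.8520 ⇒ m₂ = 54.17040
Σ(xᵢ − x̄)⁴ = 37539.3863 ⇒ m₄ = 7507.87727
m₂² = 2934.43224
g2 = m₄/m₂² − 3 = 2.55855 − 3 ≈ -0.4415

-0.4415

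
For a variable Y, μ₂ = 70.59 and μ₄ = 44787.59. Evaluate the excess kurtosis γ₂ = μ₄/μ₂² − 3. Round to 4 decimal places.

5.9882

μ₂² = 70.59² = 4982.94810
μ₄/μ₂² = 44787.59 / 4982.94810 = 8.98817
γ₂ = 8.98817 − 3 ≈ 5.9882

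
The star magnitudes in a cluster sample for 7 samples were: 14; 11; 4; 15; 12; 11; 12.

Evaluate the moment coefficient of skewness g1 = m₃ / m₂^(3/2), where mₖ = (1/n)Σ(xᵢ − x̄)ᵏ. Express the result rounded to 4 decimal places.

x̄ = (14 + 11 + 4 + 15 + 12 + 11 + 12) / 7 = 11.2857
deviations (xᵢ − x̄): 2.7143, -0.2857, -7.2857, 3.7143, 0.7143, -0.2857, 0.7143
Σ(xᵢ − x̄)² = 75.4286 ⇒ m₂ = 75.4286/7 = 10.77551
Σ(xᵢ − x̄)³ = -314.8163 ⇒ m₃ = -314.8163/7 = -44.97376
m₂^(3/2) = 10.77551^(1.5) = 35.37177
g1 = m₃ / m₂^(3/2) = -44.97376 / 35.37177 ≈ -1.2715

-1.2715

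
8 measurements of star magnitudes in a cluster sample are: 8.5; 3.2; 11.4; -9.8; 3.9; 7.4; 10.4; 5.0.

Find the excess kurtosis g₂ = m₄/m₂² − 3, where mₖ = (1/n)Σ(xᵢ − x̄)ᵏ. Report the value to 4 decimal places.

1.1770

x̄ = 5.0000
Σ(xᵢ − x̄)² = 311.6200 ⇒ m₂ = 38.95250
Σ(xᵢ − x̄)⁴ = 50701.7506 ⇒ m₄ = 6337.71883
m₂² = 1517.29726
g₂ = m₄/m₂² − 3 = 4.17698 − 3 ≈ 1.1770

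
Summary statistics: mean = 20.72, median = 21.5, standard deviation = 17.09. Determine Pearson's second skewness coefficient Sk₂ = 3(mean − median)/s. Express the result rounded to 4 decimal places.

-0.1369

Sk₂ = 3(20.72 − 21.5) / 17.09 = 3 × -0.7800 / 17.09
    = -2.3400 / 17.09 ≈ -0.1369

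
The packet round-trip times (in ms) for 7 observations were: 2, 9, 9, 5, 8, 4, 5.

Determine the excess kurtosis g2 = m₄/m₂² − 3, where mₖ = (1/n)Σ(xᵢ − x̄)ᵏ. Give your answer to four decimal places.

x̄ = 6.0000
Σ(xᵢ − x̄)² = 44.0000 ⇒ m₂ = 6.28571
Σ(xᵢ − x̄)⁴ = 452.0000 ⇒ m₄ = 64.57143
m₂² = 39.51020
g2 = m₄/m₂² − 3 = 1.63430 − 3 ≈ -1.3657

-1.3657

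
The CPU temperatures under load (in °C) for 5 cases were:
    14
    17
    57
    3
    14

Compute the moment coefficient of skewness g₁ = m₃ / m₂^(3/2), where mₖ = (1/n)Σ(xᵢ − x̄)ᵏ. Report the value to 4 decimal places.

x̄ = (14 + 17 + 57 + 3 + 14) / 5 = 21.0000
deviations (xᵢ − x̄): -7.0000, -4.0000, 36.0000, -18.0000, -7.0000
Σ(xᵢ − x̄)² = 1734.0000 ⇒ m₂ = 1734.0000/5 = 346.80000
Σ(xᵢ − x̄)³ = 40074.0000 ⇒ m₃ = 40074.0000/5 = 8014.80000
m₂^(3/2) = 346.80000^(1.5) = 6458.30622
g₁ = m₃ / m₂^(3/2) = 8014.80000 / 6458.30622 ≈ 1.2410

1.2410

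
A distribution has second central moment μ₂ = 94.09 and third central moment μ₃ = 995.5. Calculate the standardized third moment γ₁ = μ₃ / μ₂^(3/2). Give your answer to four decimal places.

1.0908

σ = √μ₂ = √94.09 = 9.70000
σ³ = μ₂^(3/2) = 912.67300
γ₁ = μ₃/σ³ = 995.5 / 912.67300 ≈ 1.0908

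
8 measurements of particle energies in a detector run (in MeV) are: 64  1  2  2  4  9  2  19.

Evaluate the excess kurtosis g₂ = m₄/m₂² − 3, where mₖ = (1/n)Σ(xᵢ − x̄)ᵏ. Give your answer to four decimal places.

2.2566

x̄ = 12.8750
Σ(xᵢ − x̄)² = 3240.8750 ⇒ m₂ = 405.10938
Σ(xᵢ − x̄)⁴ = 6901453.3379 ⇒ m₄ = 862681.66724
m₂² = 164113.60571
g₂ = m₄/m₂² − 3 = 5.25661 − 3 ≈ 2.2566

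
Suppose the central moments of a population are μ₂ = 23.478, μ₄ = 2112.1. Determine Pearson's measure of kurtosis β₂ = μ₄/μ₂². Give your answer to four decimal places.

3.8317

μ₂² = 23.478² = 551.21648
μ₄/μ₂² = 2112.1 / 551.21648 = 3.83171
β₂ ≈ 3.8317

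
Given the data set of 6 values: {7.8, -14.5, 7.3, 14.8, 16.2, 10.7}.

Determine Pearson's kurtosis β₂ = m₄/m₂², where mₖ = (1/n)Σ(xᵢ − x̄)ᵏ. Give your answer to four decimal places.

3.5106

x̄ = 7.0500
Σ(xᵢ − x̄)² = 622.1350 ⇒ m₂ = 103.68917
Σ(xᵢ − x̄)⁴ = 226464.4522 ⇒ m₄ = 37744.07537
m₂² = 10751.44328
β₂ = m₄/m₂² = 37744.07537 / 10751.44328 ≈ 3.5106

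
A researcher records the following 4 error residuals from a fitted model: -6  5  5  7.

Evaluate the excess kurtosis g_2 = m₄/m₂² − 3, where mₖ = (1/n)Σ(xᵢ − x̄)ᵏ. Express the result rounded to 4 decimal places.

-0.7255

x̄ = 2.7500
Σ(xᵢ − x̄)² = 104.7500 ⇒ m₂ = 26.18750
Σ(xᵢ − x̄)⁴ = 6239.3281 ⇒ m₄ = 1559.83203
m₂² = 685.78516
g_2 = m₄/m₂² − 3 = 2.27452 − 3 ≈ -0.7255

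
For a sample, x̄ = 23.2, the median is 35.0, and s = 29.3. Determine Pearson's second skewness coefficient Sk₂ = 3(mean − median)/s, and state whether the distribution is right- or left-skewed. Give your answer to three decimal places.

-1.208, left-skewed

Sk₂ = 3(23.2 − 35.0) / 29.3 = 3 × -11.8000 / 29.3
    = -35.4000 / 29.3 ≈ -1.208
Sk₂ < 0 ⇒ mean < median ⇒ left-skewed (negative skew).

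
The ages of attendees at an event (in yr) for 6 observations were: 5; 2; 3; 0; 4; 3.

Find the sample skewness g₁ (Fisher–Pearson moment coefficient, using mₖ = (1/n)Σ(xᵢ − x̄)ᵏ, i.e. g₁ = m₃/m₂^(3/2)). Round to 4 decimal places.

-0.4955

x̄ = (5 + 2 + 3 + 0 + 4 + 3) / 6 = 2.8333
deviations (xᵢ − x̄): 2.1667, -0.8333, 0.1667, -2.8333, 1.1667, 0.1667
Σ(xᵢ − x̄)² = 14.8333 ⇒ m₂ = 14.8333/6 = 2.47222
Σ(xᵢ − x̄)³ = -11.5556 ⇒ m₃ = -11.5556/6 = -1.92593
m₂^(3/2) = 2.47222^(1.5) = 3.88715
g₁ = m₃ / m₂^(3/2) = -1.92593 / 3.88715 ≈ -0.4955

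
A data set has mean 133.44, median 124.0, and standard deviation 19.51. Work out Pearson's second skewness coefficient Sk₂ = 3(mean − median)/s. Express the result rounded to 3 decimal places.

Sk₂ = 3(133.44 − 124.0) / 19.51 = 3 × 9.4400 / 19.51
    = 28.3200 / 19.51 ≈ 1.452

1.452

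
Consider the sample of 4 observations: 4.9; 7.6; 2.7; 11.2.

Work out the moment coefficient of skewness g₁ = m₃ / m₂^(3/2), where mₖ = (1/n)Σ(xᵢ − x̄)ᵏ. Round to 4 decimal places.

0.2670

x̄ = (4.9 + 7.6 + 2.7 + 11.2) / 4 = 6.6000
deviations (xᵢ − x̄): -1.7000, 1.0000, -3.9000, 4.6000
Σ(xᵢ − x̄)² = 40.2600 ⇒ m₂ = 40.2600/4 = 10.06500
Σ(xᵢ − x̄)³ = 34.1040 ⇒ m₃ = 34.1040/4 = 8.52600
m₂^(3/2) = 10.06500^(1.5) = 31.93160
g₁ = m₃ / m₂^(3/2) = 8.52600 / 31.93160 ≈ 0.2670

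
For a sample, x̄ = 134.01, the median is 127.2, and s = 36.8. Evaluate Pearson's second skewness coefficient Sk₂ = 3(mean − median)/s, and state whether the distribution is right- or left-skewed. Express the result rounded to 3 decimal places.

0.555, right-skewed

Sk₂ = 3(134.01 − 127.2) / 36.8 = 3 × 6.8100 / 36.8
    = 20.4300 / 36.8 ≈ 0.555
Sk₂ > 0 ⇒ mean > median ⇒ right-skewed (positive skew).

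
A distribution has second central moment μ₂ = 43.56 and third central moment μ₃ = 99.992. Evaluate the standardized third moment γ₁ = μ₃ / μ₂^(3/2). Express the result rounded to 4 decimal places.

0.3478

σ = √μ₂ = √43.56 = 6.60000
σ³ = μ₂^(3/2) = 287.49600
γ₁ = μ₃/σ³ = 99.992 / 287.49600 ≈ 0.3478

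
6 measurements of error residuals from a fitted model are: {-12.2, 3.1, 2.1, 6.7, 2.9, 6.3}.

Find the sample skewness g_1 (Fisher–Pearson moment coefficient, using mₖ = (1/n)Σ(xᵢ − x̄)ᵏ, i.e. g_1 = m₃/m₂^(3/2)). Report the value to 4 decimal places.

x̄ = (-12.2 + 3.1 + 2.1 + 6.7 + 2.9 + 6.3) / 6 = 1.4833
deviations (xᵢ − x̄): -13.6833, 1.6167, 0.6167, 5.2167, 1.4167, 4.8167
Σ(xᵢ − x̄)² = 242.6483 ⇒ m₂ = 242.6483/6 = 40.44139
Σ(xᵢ − x̄)³ = -2300.9646 ⇒ m₃ = -2300.9646/6 = -383.49409
m₂^(3/2) = 40.44139^(1.5) = 257.18113
g_1 = m₃ / m₂^(3/2) = -383.49409 / 257.18113 ≈ -1.4911

-1.4911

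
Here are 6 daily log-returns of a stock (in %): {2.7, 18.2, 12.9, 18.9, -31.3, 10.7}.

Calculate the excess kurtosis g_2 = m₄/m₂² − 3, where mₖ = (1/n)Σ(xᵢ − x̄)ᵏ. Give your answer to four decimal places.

0.5218

x̄ = 5.3500
Σ(xᵢ − x̄)² = 1784.5950 ⇒ m₂ = 297.43250
Σ(xᵢ − x̄)⁴ = 1869339.8505 ⇒ m₄ = 311556.64176
m₂² = 88466.09206
g_2 = m₄/m₂² − 3 = 3.52176 − 3 ≈ 0.5218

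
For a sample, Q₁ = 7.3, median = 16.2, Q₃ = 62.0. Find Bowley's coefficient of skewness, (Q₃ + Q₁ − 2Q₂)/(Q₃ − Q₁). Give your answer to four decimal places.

numerator: Q₃ + Q₁ − 2Q₂ = 62.0 + 7.3 − 2×16.2 = 36.9000
denominator: Q₃ − Q₁ = 62.0 − 7.3 = 54.7000
Bowley skewness = 36.9000 / 54.7000 ≈ 0.6746

0.6746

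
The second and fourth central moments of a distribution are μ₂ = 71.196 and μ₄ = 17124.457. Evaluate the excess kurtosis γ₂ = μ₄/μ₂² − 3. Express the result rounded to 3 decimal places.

μ₂² = 71.196² = 5068.87042
μ₄/μ₂² = 17124.457 / 5068.87042 = 3.37836
γ₂ = 3.37836 − 3 ≈ 0.378

0.378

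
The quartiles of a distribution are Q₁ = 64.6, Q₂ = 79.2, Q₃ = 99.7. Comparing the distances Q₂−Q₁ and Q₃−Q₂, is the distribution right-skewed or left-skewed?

Q₂ − Q₁ = 14.6;  Q₃ − Q₂ = 20.5
Q₃ − Q₂ > Q₂ − Q₁ ⇒ the upper half is more spread out ⇒ right-skewed.

right-skewed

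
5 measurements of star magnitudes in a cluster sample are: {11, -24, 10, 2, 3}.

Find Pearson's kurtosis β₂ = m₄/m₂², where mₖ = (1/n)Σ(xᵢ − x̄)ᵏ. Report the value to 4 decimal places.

x̄ = 0.4000
Σ(xᵢ − x̄)² = 809.2000 ⇒ m₂ = 161.84000
Σ(xᵢ − x̄)⁴ = 375624.0160 ⇒ m₄ = 75124.80320
m₂² = 26192.18560
β₂ = m₄/m₂² = 75124.80320 / 26192.18560 ≈ 2.8682

2.8682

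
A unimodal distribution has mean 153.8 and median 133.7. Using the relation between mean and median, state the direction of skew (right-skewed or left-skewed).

right-skewed

mean − median = 153.8 − 133.7 = 20.1
mean > median ⇒ the longer tail is on the right ⇒ right-skewed (positively skewed).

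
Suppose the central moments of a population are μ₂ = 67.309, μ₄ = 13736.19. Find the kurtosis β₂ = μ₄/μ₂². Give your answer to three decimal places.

3.032

μ₂² = 67.309² = 4530.50148
μ₄/μ₂² = 13736.19 / 4530.50148 = 3.03194
β₂ ≈ 3.032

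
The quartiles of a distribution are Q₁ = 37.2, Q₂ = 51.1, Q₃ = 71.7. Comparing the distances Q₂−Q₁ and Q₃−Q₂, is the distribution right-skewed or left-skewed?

right-skewed

Q₂ − Q₁ = 13.9;  Q₃ − Q₂ = 20.6
Q₃ − Q₂ > Q₂ − Q₁ ⇒ the upper half is more spread out ⇒ right-skewed.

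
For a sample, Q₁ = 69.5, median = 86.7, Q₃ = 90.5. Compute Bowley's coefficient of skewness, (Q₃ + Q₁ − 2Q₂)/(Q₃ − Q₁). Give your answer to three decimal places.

-0.638

numerator: Q₃ + Q₁ − 2Q₂ = 90.5 + 69.5 − 2×86.7 = -13.4000
denominator: Q₃ − Q₁ = 90.5 − 69.5 = 21.0000
Bowley skewness = -13.4000 / 21.0000 ≈ -0.638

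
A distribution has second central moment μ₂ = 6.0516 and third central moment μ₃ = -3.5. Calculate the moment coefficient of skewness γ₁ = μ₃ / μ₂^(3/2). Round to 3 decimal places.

-0.235

σ = √μ₂ = √6.0516 = 2.46000
σ³ = μ₂^(3/2) = 14.88694
γ₁ = μ₃/σ³ = -3.5 / 14.88694 ≈ -0.235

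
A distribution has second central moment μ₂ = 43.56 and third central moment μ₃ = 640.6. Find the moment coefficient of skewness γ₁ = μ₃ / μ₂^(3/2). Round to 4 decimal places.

2.2282

σ = √μ₂ = √43.56 = 6.60000
σ³ = μ₂^(3/2) = 287.49600
γ₁ = μ₃/σ³ = 640.6 / 287.49600 ≈ 2.2282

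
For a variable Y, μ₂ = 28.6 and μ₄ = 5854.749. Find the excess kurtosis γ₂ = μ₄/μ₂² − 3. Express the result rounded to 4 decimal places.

4.1577

μ₂² = 28.6² = 817.96000
μ₄/μ₂² = 5854.749 / 817.96000 = 7.15774
γ₂ = 7.15774 − 3 ≈ 4.1577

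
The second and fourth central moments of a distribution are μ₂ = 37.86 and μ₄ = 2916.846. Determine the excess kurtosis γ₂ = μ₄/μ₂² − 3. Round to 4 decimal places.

μ₂² = 37.86² = 1433.37960
μ₄/μ₂² = 2916.846 / 1433.37960 = 2.03494
γ₂ = 2.03494 − 3 ≈ -0.9651

-0.9651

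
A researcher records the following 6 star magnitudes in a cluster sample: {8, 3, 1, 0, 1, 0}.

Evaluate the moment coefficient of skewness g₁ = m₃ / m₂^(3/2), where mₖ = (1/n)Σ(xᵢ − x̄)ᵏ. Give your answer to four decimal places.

1.3417

x̄ = (8 + 3 + 1 + 0 + 1 + 0) / 6 = 2.1667
deviations (xᵢ − x̄): 5.8333, 0.8333, -1.1667, -2.1667, -1.1667, -2.1667
Σ(xᵢ − x̄)² = 46.8333 ⇒ m₂ = 46.8333/6 = 7.80556
Σ(xᵢ − x̄)³ = 175.5556 ⇒ m₃ = 175.5556/6 = 29.25926
m₂^(3/2) = 7.80556^(1.5) = 21.80749
g₁ = m₃ / m₂^(3/2) = 29.25926 / 21.80749 ≈ 1.3417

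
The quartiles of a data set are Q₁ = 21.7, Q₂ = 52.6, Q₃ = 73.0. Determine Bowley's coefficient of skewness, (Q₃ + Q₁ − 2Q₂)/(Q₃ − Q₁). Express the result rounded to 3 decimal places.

numerator: Q₃ + Q₁ − 2Q₂ = 73.0 + 21.7 − 2×52.6 = -10.5000
denominator: Q₃ − Q₁ = 73.0 − 21.7 = 51.3000
Bowley skewness = -10.5000 / 51.3000 ≈ -0.205

-0.205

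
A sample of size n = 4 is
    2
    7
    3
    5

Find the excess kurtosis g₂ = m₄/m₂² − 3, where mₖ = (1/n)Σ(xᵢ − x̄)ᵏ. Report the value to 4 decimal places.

x̄ = 4.2500
Σ(xᵢ − x̄)² = 14.7500 ⇒ m₂ = 3.68750
Σ(xᵢ − x̄)⁴ = 85.5781 ⇒ m₄ = 21.39453
m₂² = 13.59766
g₂ = m₄/m₂² − 3 = 1.57340 − 3 ≈ -1.4266

-1.4266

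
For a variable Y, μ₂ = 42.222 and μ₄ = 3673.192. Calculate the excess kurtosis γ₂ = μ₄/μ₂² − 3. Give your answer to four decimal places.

μ₂² = 42.222² = 1782.69728
μ₄/μ₂² = 3673.192 / 1782.69728 = 2.06047
γ₂ = 2.06047 − 3 ≈ -0.9395

-0.9395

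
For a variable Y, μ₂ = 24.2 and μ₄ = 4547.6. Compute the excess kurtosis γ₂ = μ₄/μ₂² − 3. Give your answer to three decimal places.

μ₂² = 24.2² = 585.64000
μ₄/μ₂² = 4547.6 / 585.64000 = 7.76518
γ₂ = 7.76518 − 3 ≈ 4.765

4.765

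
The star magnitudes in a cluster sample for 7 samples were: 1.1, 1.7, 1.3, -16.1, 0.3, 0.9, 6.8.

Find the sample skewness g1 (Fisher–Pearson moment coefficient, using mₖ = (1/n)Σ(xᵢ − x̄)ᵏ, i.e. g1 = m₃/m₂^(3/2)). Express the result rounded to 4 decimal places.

x̄ = (1.1 + 1.7 + 1.3 - 16.1 + 0.3 + 0.9 + 6.8) / 7 = -0.5714
deviations (xᵢ − x̄): 1.6714, 2.2714, 1.8714, -15.5286, 0.8714, 1.4714, 7.3714
Σ(xᵢ − x̄)² = 309.8543 ⇒ m₂ = 309.8543/7 = 44.26490
Σ(xᵢ − x̄)³ = -3317.1671 ⇒ m₃ = -3317.1671/7 = -473.88101
m₂^(3/2) = 44.26490^(1.5) = 294.50265
g1 = m₃ / m₂^(3/2) = -473.88101 / 294.50265 ≈ -1.6091

-1.6091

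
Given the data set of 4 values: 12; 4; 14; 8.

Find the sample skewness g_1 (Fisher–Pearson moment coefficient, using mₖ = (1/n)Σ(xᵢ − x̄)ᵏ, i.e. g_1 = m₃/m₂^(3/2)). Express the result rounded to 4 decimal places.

x̄ = (12 + 4 + 14 + 8) / 4 = 9.5000
deviations (xᵢ − x̄): 2.5000, -5.5000, 4.5000, -1.5000
Σ(xᵢ − x̄)² = 59.0000 ⇒ m₂ = 59.0000/4 = 14.75000
Σ(xᵢ − x̄)³ = -63.0000 ⇒ m₃ = -63.0000/4 = -15.75000
m₂^(3/2) = 14.75000^(1.5) = 56.64845
g_1 = m₃ / m₂^(3/2) = -15.75000 / 56.64845 ≈ -0.2780

-0.2780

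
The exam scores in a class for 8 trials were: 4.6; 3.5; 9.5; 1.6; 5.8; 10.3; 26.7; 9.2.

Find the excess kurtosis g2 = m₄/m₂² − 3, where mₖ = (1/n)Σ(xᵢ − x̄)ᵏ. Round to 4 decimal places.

x̄ = 8.9000
Σ(xᵢ − x̄)² = 429.8000 ⇒ m₂ = 53.72500
Σ(xᵢ − x̄)⁴ = 104515.9268 ⇒ m₄ = 13064.49085
m₂² = 2886.37562
g2 = m₄/m₂² − 3 = 4.52626 − 3 ≈ 1.5263

1.5263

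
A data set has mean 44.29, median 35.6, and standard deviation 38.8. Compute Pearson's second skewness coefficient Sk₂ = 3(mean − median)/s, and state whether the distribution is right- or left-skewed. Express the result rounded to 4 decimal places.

0.6719, right-skewed

Sk₂ = 3(44.29 − 35.6) / 38.8 = 3 × 8.6900 / 38.8
    = 26.0700 / 38.8 ≈ 0.6719
Sk₂ > 0 ⇒ mean > median ⇒ right-skewed (positive skew).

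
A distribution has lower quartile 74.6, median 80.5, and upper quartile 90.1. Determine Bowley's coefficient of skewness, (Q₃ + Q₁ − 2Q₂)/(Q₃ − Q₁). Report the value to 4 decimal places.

numerator: Q₃ + Q₁ − 2Q₂ = 90.1 + 74.6 − 2×80.5 = 3.7000
denominator: Q₃ − Q₁ = 90.1 − 74.6 = 15.5000
Bowley skewness = 3.7000 / 15.5000 ≈ 0.2387

0.2387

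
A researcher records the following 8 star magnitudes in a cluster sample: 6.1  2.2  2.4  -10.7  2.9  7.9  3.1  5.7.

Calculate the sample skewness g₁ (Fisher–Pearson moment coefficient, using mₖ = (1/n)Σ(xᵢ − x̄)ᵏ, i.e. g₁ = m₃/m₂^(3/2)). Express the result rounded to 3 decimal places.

-1.676

x̄ = (6.1 + 2.2 + 2.4 - 10.7 + 2.9 + 7.9 + 3.1 + 5.7) / 8 = 2.4500
deviations (xᵢ − x̄): 3.6500, -0.2500, -0.0500, -13.1500, 0.4500, 5.4500, 0.6500, 3.2500
Σ(xᵢ − x̄)² = 227.2000 ⇒ m₂ = 227.2000/8 = 28.40000
Σ(xᵢ − x̄)³ = -2028.7470 ⇒ m₃ = -2028.7470/8 = -253.59337
m₂^(3/2) = 28.40000^(1.5) = 151.34829
g₁ = m₃ / m₂^(3/2) = -253.59337 / 151.34829 ≈ -1.676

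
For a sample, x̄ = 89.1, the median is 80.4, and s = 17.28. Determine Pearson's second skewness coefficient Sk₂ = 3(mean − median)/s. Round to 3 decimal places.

1.510

Sk₂ = 3(89.1 − 80.4) / 17.28 = 3 × 8.7000 / 17.28
    = 26.1000 / 17.28 ≈ 1.510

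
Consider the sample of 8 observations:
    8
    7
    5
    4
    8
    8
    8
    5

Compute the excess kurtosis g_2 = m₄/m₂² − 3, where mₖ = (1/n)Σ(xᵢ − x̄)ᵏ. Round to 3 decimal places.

x̄ = 6.6250
Σ(xᵢ − x̄)² = 19.8750 ⇒ m₂ = 2.48438
Σ(xᵢ − x̄)⁴ = 75.7441 ⇒ m₄ = 9.46802
m₂² = 6.17212
g_2 = m₄/m₂² − 3 = 1.53400 − 3 ≈ -1.466

-1.466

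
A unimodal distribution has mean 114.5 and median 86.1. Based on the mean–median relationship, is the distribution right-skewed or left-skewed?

mean − median = 114.5 − 86.1 = 28.4
mean > median ⇒ the longer tail is on the right ⇒ right-skewed (positively skewed).

right-skewed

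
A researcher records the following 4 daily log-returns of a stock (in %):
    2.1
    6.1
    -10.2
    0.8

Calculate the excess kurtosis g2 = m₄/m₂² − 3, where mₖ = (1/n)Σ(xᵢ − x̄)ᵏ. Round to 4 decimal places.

x̄ = -0.3000
Σ(xᵢ − x̄)² = 145.9400 ⇒ m₂ = 36.48500
Σ(xᵢ − x̄)⁴ = 11318.3234 ⇒ m₄ = 2829.58085
m₂² = 1331.15522
g2 = m₄/m₂² − 3 = 2.12566 − 3 ≈ -0.8743

-0.8743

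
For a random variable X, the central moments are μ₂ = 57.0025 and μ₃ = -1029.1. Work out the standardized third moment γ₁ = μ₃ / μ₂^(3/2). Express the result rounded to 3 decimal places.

σ = √μ₂ = √57.0025 = 7.55000
σ³ = μ₂^(3/2) = 430.36887
γ₁ = μ₃/σ³ = -1029.1 / 430.36887 ≈ -2.391

-2.391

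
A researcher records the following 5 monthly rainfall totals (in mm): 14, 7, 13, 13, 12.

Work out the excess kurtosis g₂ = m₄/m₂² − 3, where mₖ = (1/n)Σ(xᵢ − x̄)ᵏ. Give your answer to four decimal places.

x̄ = 11.8000
Σ(xᵢ − x̄)² = 30.8000 ⇒ m₂ = 6.16000
Σ(xᵢ − x̄)⁴ = 558.4160 ⇒ m₄ = 111.68320
m₂² = 37.94560
g₂ = m₄/m₂² − 3 = 2.94325 − 3 ≈ -0.0568

-0.0568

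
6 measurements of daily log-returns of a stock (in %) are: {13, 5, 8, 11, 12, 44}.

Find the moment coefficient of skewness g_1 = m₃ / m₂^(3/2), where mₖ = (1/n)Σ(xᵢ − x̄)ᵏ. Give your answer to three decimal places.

x̄ = (13 + 5 + 8 + 11 + 12 + 44) / 6 = 15.5000
deviations (xᵢ − x̄): -2.5000, -10.5000, -7.5000, -4.5000, -3.5000, 28.5000
Σ(xᵢ − x̄)² = 1017.5000 ⇒ m₂ = 1017.5000/6 = 169.58333
Σ(xᵢ − x̄)³ = 21420.0000 ⇒ m₃ = 21420.0000/6 = 3570.00000
m₂^(3/2) = 169.58333^(1.5) = 2208.38481
g_1 = m₃ / m₂^(3/2) = 3570.00000 / 2208.38481 ≈ 1.617

1.617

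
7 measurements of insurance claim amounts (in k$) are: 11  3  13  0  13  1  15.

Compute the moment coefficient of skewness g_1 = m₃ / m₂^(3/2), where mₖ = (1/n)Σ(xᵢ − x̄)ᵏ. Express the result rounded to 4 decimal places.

x̄ = (11 + 3 + 13 + 0 + 13 + 1 + 15) / 7 = 8.0000
deviations (xᵢ − x̄): 3.0000, -5.0000, 5.0000, -8.0000, 5.0000, -7.0000, 7.0000
Σ(xᵢ − x̄)² = 246.0000 ⇒ m₂ = 246.0000/7 = 35.14286
Σ(xᵢ − x̄)³ = -360.0000 ⇒ m₃ = -360.0000/7 = -51.42857
m₂^(3/2) = 35.14286^(1.5) = 208.33182
g_1 = m₃ / m₂^(3/2) = -51.42857 / 208.33182 ≈ -0.2469

-0.2469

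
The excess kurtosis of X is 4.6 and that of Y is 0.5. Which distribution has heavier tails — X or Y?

Higher excess kurtosis ⇒ heavier tails relative to the normal distribution.
4.6 vs 0.5: the larger is 4.6, so X has heavier tails.

X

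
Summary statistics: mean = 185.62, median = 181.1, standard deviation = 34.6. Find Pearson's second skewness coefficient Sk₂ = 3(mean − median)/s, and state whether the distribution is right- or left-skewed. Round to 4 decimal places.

Sk₂ = 3(185.62 − 181.1) / 34.6 = 3 × 4.5200 / 34.6
    = 13.5600 / 34.6 ≈ 0.3919
Sk₂ > 0 ⇒ mean > median ⇒ right-skewed (positive skew).

0.3919, right-skewed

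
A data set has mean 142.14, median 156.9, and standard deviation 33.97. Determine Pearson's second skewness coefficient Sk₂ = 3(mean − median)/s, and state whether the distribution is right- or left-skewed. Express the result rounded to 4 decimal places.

Sk₂ = 3(142.14 − 156.9) / 33.97 = 3 × -14.7600 / 33.97
    = -44.2800 / 33.97 ≈ -1.3035
Sk₂ < 0 ⇒ mean < median ⇒ left-skewed (negative skew).

-1.3035, left-skewed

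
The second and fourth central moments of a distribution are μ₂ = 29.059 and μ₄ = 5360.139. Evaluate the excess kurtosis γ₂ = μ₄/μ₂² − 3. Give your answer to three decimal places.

3.348

μ₂² = 29.059² = 844.42548
μ₄/μ₂² = 5360.139 / 844.42548 = 6.34768
γ₂ = 6.34768 − 3 ≈ 3.348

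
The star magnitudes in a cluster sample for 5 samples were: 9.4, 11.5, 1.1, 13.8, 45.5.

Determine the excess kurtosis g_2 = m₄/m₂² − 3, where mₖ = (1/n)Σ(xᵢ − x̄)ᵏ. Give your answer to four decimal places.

x̄ = 16.2600
Σ(xᵢ − x̄)² = 1160.5720 ⇒ m₂ = 232.11440
Σ(xᵢ − x̄)⁴ = 786571.0976 ⇒ m₄ = 157314.21951
m₂² = 53877.09469
g_2 = m₄/m₂² − 3 = 2.91987 − 3 ≈ -0.0801

-0.0801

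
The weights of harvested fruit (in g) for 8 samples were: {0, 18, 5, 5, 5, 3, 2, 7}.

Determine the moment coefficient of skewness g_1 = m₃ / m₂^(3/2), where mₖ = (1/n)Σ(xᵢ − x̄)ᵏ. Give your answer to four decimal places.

x̄ = (0 + 18 + 5 + 5 + 5 + 3 + 2 + 7) / 8 = 5.6250
deviations (xᵢ − x̄): -5.6250, 12.3750, -0.6250, -0.6250, -0.6250, -2.6250, -3.6250, 1.3750
Σ(xᵢ − x̄)² = 207.8750 ⇒ m₂ = 207.8750/8 = 25.98438
Σ(xᵢ − x̄)³ = 1653.2813 ⇒ m₃ = 1653.2813/8 = 206.66016
m₂^(3/2) = 25.98438^(1.5) = 132.45502
g_1 = m₃ / m₂^(3/2) = 206.66016 / 132.45502 ≈ 1.5602

1.5602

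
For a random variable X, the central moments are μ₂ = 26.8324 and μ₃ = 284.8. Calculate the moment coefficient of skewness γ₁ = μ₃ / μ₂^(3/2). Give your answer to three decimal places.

2.049

σ = √μ₂ = √26.8324 = 5.18000
σ³ = μ₂^(3/2) = 138.99183
γ₁ = μ₃/σ³ = 284.8 / 138.99183 ≈ 2.049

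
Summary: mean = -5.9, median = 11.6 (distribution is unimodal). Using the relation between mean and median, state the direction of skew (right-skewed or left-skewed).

mean − median = -5.9 − 11.6 = -17.5
mean < median ⇒ the longer tail is on the left ⇒ left-skewed (negatively skewed).

left-skewed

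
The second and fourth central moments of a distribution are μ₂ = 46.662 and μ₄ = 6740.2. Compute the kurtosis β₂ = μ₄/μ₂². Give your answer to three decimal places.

μ₂² = 46.662² = 2177.34224
μ₄/μ₂² = 6740.2 / 2177.34224 = 3.09561
β₂ ≈ 3.096

3.096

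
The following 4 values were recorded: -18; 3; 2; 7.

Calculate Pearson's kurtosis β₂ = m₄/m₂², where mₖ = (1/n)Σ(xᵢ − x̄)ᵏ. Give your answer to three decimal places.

2.249

x̄ = -1.5000
Σ(xᵢ − x̄)² = 377.0000 ⇒ m₂ = 94.25000
Σ(xᵢ − x̄)⁴ = 79900.2500 ⇒ m₄ = 19975.06250
m₂² = 8883.06250
β₂ = m₄/m₂² = 19975.06250 / 8883.06250 ≈ 2.249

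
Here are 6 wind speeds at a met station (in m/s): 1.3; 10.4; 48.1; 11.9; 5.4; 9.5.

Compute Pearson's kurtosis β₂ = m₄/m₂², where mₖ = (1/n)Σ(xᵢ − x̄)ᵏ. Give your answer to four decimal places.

x̄ = 14.4333
Σ(xᵢ − x̄)² = 1434.5533 ⇒ m₂ = 239.09222
Σ(xᵢ − x̄)⁴ = 1322004.0894 ⇒ m₄ = 220334.01491
m₂² = 57165.09073
β₂ = m₄/m₂² = 220334.01491 / 57165.09073 ≈ 3.8543

3.8543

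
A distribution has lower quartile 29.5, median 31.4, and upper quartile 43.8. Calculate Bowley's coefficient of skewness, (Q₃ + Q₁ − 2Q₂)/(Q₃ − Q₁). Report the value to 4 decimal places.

0.7343

numerator: Q₃ + Q₁ − 2Q₂ = 43.8 + 29.5 − 2×31.4 = 10.5000
denominator: Q₃ − Q₁ = 43.8 − 29.5 = 14.3000
Bowley skewness = 10.5000 / 14.3000 ≈ 0.7343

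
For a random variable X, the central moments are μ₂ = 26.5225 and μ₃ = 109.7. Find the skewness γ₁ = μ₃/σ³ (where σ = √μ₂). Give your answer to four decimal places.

0.8031

σ = √μ₂ = √26.5225 = 5.15000
σ³ = μ₂^(3/2) = 136.59088
γ₁ = μ₃/σ³ = 109.7 / 136.59088 ≈ 0.8031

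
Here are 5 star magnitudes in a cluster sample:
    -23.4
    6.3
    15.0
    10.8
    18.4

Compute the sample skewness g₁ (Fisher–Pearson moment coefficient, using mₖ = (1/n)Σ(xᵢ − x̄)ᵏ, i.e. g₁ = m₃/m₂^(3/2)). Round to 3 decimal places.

-1.235

x̄ = (-23.4 + 6.3 + 15.0 + 10.8 + 18.4) / 5 = 5.4200
deviations (xᵢ − x̄): -28.8200, 0.8800, 9.5800, 5.3800, 12.9800
Σ(xᵢ − x̄)² = 1120.5680 ⇒ m₂ = 1120.5680/5 = 224.11360
Σ(xᵢ − x̄)³ = -20715.1771 ⇒ m₃ = -20715.1771/5 = -4143.03542
m₂^(3/2) = 224.11360^(1.5) = 3355.07566
g₁ = m₃ / m₂^(3/2) = -4143.03542 / 3355.07566 ≈ -1.235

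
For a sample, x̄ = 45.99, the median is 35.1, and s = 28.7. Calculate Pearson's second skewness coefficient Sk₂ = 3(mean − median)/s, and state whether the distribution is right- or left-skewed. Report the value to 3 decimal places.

1.138, right-skewed

Sk₂ = 3(45.99 − 35.1) / 28.7 = 3 × 10.8900 / 28.7
    = 32.6700 / 28.7 ≈ 1.138
Sk₂ > 0 ⇒ mean > median ⇒ right-skewed (positive skew).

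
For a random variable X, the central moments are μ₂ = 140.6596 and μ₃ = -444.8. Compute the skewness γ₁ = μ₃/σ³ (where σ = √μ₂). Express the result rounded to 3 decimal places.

-0.267

σ = √μ₂ = √140.6596 = 11.86000
σ³ = μ₂^(3/2) = 1668.22286
γ₁ = μ₃/σ³ = -444.8 / 1668.22286 ≈ -0.267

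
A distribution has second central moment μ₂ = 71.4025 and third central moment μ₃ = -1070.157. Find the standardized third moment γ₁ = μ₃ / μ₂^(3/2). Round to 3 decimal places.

-1.774

σ = √μ₂ = √71.4025 = 8.45000
σ³ = μ₂^(3/2) = 603.35113
γ₁ = μ₃/σ³ = -1070.157 / 603.35113 ≈ -1.774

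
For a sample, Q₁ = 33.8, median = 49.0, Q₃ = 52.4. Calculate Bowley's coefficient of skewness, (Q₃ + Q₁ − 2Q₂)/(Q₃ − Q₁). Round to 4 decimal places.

numerator: Q₃ + Q₁ − 2Q₂ = 52.4 + 33.8 − 2×49.0 = -11.8000
denominator: Q₃ − Q₁ = 52.4 − 33.8 = 18.6000
Bowley skewness = -11.8000 / 18.6000 ≈ -0.6344

-0.6344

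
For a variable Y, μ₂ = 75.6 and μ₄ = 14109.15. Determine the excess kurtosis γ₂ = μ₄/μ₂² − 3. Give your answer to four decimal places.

μ₂² = 75.6² = 5715.36000
μ₄/μ₂² = 14109.15 / 5715.36000 = 2.46864
γ₂ = 2.46864 − 3 ≈ -0.5314

-0.5314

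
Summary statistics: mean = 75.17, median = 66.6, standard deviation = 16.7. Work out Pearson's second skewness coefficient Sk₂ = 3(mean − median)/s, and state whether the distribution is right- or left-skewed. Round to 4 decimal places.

1.5395, right-skewed

Sk₂ = 3(75.17 − 66.6) / 16.7 = 3 × 8.5700 / 16.7
    = 25.7100 / 16.7 ≈ 1.5395
Sk₂ > 0 ⇒ mean > median ⇒ right-skewed (positive skew).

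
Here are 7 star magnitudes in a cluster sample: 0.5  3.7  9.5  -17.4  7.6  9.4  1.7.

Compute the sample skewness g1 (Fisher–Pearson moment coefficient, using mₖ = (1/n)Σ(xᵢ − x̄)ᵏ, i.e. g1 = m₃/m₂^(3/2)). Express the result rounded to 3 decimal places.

x̄ = (0.5 + 3.7 + 9.5 - 17.4 + 7.6 + 9.4 + 1.7) / 7 = 2.1429
deviations (xᵢ − x̄): -1.6429, 1.5571, 7.3571, -19.5429, 5.4571, 7.2571, -0.4429
Σ(xᵢ − x̄)² = 523.8171 ⇒ m₂ = 523.8171/7 = 74.83102
Σ(xᵢ − x̄)³ = -6521.6715 ⇒ m₃ = -6521.6715/7 = -931.66735
m₂^(3/2) = 74.83102^(1.5) = 647.32518
g1 = m₃ / m₂^(3/2) = -931.66735 / 647.32518 ≈ -1.439

-1.439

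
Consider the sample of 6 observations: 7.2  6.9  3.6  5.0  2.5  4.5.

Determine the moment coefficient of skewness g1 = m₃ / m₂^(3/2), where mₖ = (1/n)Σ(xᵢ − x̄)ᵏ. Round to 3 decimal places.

0.055

x̄ = (7.2 + 6.9 + 3.6 + 5.0 + 2.5 + 4.5) / 6 = 4.9500
deviations (xᵢ − x̄): 2.2500, 1.9500, -1.3500, 0.0500, -2.4500, -0.4500
Σ(xᵢ − x̄)² = 16.8950 ⇒ m₂ = 16.8950/6 = 2.81583
Σ(xᵢ − x̄)³ = 1.5480 ⇒ m₃ = 1.5480/6 = 0.25800
m₂^(3/2) = 2.81583^(1.5) = 4.72509
g1 = m₃ / m₂^(3/2) = 0.25800 / 4.72509 ≈ 0.055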